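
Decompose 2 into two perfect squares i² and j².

We need to find integers i, j > 0 such that i² + j² = 2.
Trying i = 1: j² = 2 - 1² = 2 - 1 = 1
j = 1
Check: 1² + 1² = 1 + 1 = 2 ✓

2 = 1² + 1²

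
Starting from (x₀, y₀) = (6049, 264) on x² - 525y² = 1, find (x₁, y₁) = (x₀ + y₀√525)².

Solutions to x² - Dy² = 1 are generated by powers of (x₀ + y₀√D).
The next solution satisfies x₁ + y₁√525 = (x₀ + y₀√525)², giving:
x₁ = x₀² + 525y₀² = 6049² + 525·264² = 36590401 + 36590400 = 73180801
y₁ = 2x₀y₀ = 2·6049·264 = 3193872

Verify: 73180801² - 525·3193872² = 5355429635001601 - 5355429635001600 = 1 ✓

x = 73180801, y = 3193872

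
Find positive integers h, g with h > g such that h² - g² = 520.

Factor: h² - g² = (h+g)(h-g) = 520.
We need two factors of 520 with the same parity.
Use h+g = 260 and h-g = 2 (product 260·2 = 520).
Adding: 2h = 262, so h = 131.
Subtracting: 2g = 258, so g = 129.
Check: 131² - 129² = 17161 - 16641 = 520 ✓

h = 131, g = 129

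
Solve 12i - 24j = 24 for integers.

Step 1: Check solvability.
gcd(12, 24) = 12
Since 12 divides 24, solutions exist.

Step 2: Apply extended Euclidean algorithm to find gcd.
We find integers such that 12*x0 + 24*y0 = 12

Step 3: Scale the particular solution.
Multiply by 24/12 = 2:
i = 2, j = 0

Step 4: Verify.
12*(2) - 24*(0) = 24 = 24 ✓

i = 2, j = 0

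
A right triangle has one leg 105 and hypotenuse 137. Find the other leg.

b² = c² - a² = 18769 - 11025 = 7744
b = 88

88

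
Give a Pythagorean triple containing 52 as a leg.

We need the other leg and hypotenuse such that 52² + x² = c².
Take x = 165, c = 173: 52² + 165² = 2704 + 27225 = 29929 = 173² ✓
Triple: (165, 52, 173)

(165, 52, 173)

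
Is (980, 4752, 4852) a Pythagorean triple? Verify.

Compute a² + b² = 980² + 4752² = 960400 + 22581504 = 23541904
Compute c² = 4852² = 23541904
Since 23541904 = 23541904, confirmed.

Yes, it is a Pythagorean triple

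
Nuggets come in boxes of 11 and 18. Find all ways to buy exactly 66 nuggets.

We need non-negative integers (x, y) with 11x + 18y = 66.
For each x in 0..6, check if 66 - 11x is a non-negative multiple of 18.
x = 6: 18y = 0, y = 0 ✓

(6 boxes of 11, 0 boxes of 18)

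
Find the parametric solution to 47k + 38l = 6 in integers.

Step 1: Compute gcd(47, 38) = 1.
Since 1 divides 6, solutions exist.

Step 2: Find a particular solution using extended Euclidean algorithm.
We get k₀ = 102, l₀ = -126.
Check: 47*102 + 38*-126 = 6 = 6 ✓

Step 3: Write the general solution.
k = 102 + (38/1)t = 102 + 38t
l = -126 - (47/1)t = -126 - 47t
for any integer t.

k = 102 + 38t, l = -126 - 47t for integer t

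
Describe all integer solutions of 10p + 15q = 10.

Step 1: Compute gcd(10, 15) = 5.
Since 5 divides 10, solutions exist.

Step 2: Find a particular solution using extended Euclidean algorithm.
We get p₀ = -2, q₀ = 2.
Check: 10*-2 + 15*2 = 10 = 10 ✓

Step 3: Write the general solution.
p = -2 + (15/5)t = -2 + 3t
q = 2 - (10/5)t = 2 - 2t
for any integer t.

p = -2 + 3t, q = 2 - 2t for integer t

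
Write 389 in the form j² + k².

We need to find integers j, k > 0 such that j² + k² = 389.
Trying j = 10: k² = 389 - 10² = 389 - 100 = 289
k = 17
Check: 10² + 17² = 100 + 289 = 389 ✓

389 = 10² + 17²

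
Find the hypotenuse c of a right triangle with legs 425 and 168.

c² = a² + b² = 425² + 168² = 180625 + 28224 = 208849
c = 457

457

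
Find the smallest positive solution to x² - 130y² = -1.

We need x² = 130y² - 1. Try successive y:
y = 1: x² = 130·1² - 1 = 129, not a perfect square
y = 2: x² = 130·2² - 1 = 519, not a perfect square
y = 3: x² = 130·3² - 1 = 1169, not a perfect square
...
y = 5: x² = 130·5² - 1 = 3249 = 57² ✓
Check: 57² - 130·5² = 3249 - 3250 = -1 ✓

x = 57, y = 5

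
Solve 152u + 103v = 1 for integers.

Step 1: Check solvability.
gcd(152, 103) = 1
Since 1 divides 1, solutions exist.

Step 2: Apply extended Euclidean algorithm to find gcd.
We find integers such that 152*x0 + 103*y0 = 1

Step 3: Scale the particular solution.
Multiply by 1/1 = 1:
u = -21, v = 31

Step 4: Verify.
152*(-21) + 103*(31) = 1 = 1 ✓

u = -21, v = 31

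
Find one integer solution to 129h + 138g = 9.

Step 1: Check solvability.
gcd(129, 138) = 3
Since 3 divides 9, solutions exist.

Step 2: Apply extended Euclidean algorithm to find gcd.
We find integers such that 129*x0 + 138*y0 = 3

Step 3: Scale the particular solution.
Multiply by 9/3 = 3:
h = 45, g = -42

Step 4: Verify.
129*(45) + 138*(-42) = 9 = 9 ✓

h = 45, g = -42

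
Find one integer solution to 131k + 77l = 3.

Step 1: Check solvability.
gcd(131, 77) = 1
Since 1 divides 3, solutions exist.

Step 2: Apply extended Euclidean algorithm to find gcd.
We find integers such that 131*x0 + 77*y0 = 1

Step 3: Scale the particular solution.
Multiply by 3/1 = 3:
k = 30, l = -51

Step 4: Verify.
131*(30) + 77*(-51) = 3 = 3 ✓

k = 30, l = -51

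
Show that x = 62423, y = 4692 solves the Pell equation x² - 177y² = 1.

Compute x² = 62423² = 3896630929
Compute 177y² = 177·4692² = 177·22014864 = 3896630928
x² - 177y² = 3896630929 - 3896630928 = 1
Since this equals 1, (62423, 4692) is a solution.

Yes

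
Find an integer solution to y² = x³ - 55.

Try small integer x values and check whether x³ - 55 is a perfect square.
x = 4: x³ - 55 = 4³ - 55 = 64 - 55 = 9
Is 9 a perfect square? 3² = 9 ✓
So (x, y) = (4, 3) is a solution.

x = 4, y = 3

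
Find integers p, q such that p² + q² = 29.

We need to find integers p, q > 0 such that p² + q² = 29.
Trying p = 2: q² = 29 - 2² = 29 - 4 = 25
q = 5
Check: 2² + 5² = 4 + 25 = 29 ✓

29 = 2² + 5²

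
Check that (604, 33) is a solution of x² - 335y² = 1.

Compute x² = 604² = 364816
Compute 335y² = 335·33² = 335·1089 = 364815
x² - 335y² = 364816 - 364815 = 1
Since this equals 1, (604, 33) is a solution.

Yes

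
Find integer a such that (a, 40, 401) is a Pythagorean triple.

a² = c² - b² = 401² - 40² = 160801 - 1600 = 159201
a = sqrt(159201) = 399

399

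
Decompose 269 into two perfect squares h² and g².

We need to find integers h, g > 0 such that h² + g² = 269.
Trying h = 10: g² = 269 - 10² = 269 - 100 = 169
g = 13
Check: 10² + 13² = 100 + 169 = 269 ✓

269 = 10² + 13²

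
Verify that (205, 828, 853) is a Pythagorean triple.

Compute a² + b² = 205² + 828² = 42025 + 685584 = 727609
Compute c² = 853² = 727609
Since 727609 = 727609, confirmed.

Yes, it is a Pythagorean triple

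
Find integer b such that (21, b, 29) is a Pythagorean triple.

b² = c² - a² = 29² - 21² = 841 - 441 = 400
b = sqrt(400) = 20

20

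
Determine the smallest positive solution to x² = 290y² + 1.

We seek the smallest positive integers (x, y) with x² - 290y² = 1, i.e., x² = 290y² + 1.
Try successive y values:
y = 1: x² = 290·1² + 1 = 291, not a perfect square
y = 2: x² = 290·2² + 1 = 1161, not a perfect square
y = 3: x² = 290·3² + 1 = 2611, not a perfect square
... continuing the search (or via continued fractions) ...
y = 34: x² = 290·34² + 1 = 335241, x = 579 ✓

Verify: 579² - 290·34² = 335241 - 335240 = 1 ✓

x = 579, y = 34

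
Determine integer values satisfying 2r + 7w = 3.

Step 1: Check solvability.
gcd(2, 7) = 1
Since 1 divides 3, solutions exist.

Step 2: Apply extended Euclidean algorithm to find gcd.
We find integers such that 2*x0 + 7*y0 = 1

Step 3: Scale the particular solution.
Multiply by 3/1 = 3:
r = -9, w = 3

Step 4: Verify.
2*(-9) + 7*(3) = 3 = 3 ✓

r = -9, w = 3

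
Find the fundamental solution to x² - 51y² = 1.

We seek the smallest positive integers (x, y) with x² - 51y² = 1, i.e., x² = 51y² + 1.
Try successive y values:
y = 1: x² = 51·1² + 1 = 52, not a perfect square
y = 2: x² = 51·2² + 1 = 205, not a perfect square
y = 3: x² = 51·3² + 1 = 460, not a perfect square
... continuing the search (or via continued fractions) ...
y = 7: x² = 51·7² + 1 = 2500, x = 50 ✓

Verify: 50² - 51·7² = 2500 - 2499 = 1 ✓

x = 50, y = 7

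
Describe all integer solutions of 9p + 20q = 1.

Step 1: Compute gcd(9, 20) = 1.
Since 1 divides 1, solutions exist.

Step 2: Find a particular solution using extended Euclidean algorithm.
We get p₀ = 9, q₀ = -4.
Check: 9*9 + 20*-4 = 1 = 1 ✓

Step 3: Write the general solution.
p = 9 + (20/1)t = 9 + 20t
q = -4 - (9/1)t = -4 - 9t
for any integer t.

p = 9 + 20t, q = -4 - 9t for integer t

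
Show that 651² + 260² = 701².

Compute a² + b² = 651² + 260² = 423801 + 67600 = 491401
Compute c² = 701² = 491401
Since 491401 = 491401, confirmed.

Yes, it is a Pythagorean triple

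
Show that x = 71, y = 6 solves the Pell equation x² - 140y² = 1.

Compute x² = 71² = 5041
Compute 140y² = 140·6² = 140·36 = 5040
x² - 140y² = 5041 - 5040 = 1
Since this equals 1, (71, 6) is a solution.

Yes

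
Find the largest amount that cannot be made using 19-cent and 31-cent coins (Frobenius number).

For two coprime denominations a and b, the Frobenius number (largest value not representable as a non-negative combination) is ab - a - b.
Here gcd(19, 31) = 1, so they are coprime.
F(19, 31) = 19·31 - 19 - 31 = 589 - 50 = 539

539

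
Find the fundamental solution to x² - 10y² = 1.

We seek the smallest positive integers (x, y) with x² - 10y² = 1, i.e., x² = 10y² + 1.
Try successive y values:
y = 1: x² = 10·1² + 1 = 11, not a perfect square
y = 2: x² = 10·2² + 1 = 41, not a perfect square
y = 3: x² = 10·3² + 1 = 91, not a perfect square
... continuing the search (or via continued fractions) ...
y = 6: x² = 10·6² + 1 = 361, x = 19 ✓

Verify: 19² - 10·6² = 361 - 360 = 1 ✓

x = 19, y = 6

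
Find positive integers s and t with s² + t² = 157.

We need to find integers s, t > 0 such that s² + t² = 157.
Trying s = 6: t² = 157 - 6² = 157 - 36 = 121
t = 11
Check: 6² + 11² = 36 + 121 = 157 ✓

157 = 6² + 11²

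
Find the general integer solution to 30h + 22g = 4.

Step 1: Compute gcd(30, 22) = 2.
Since 2 divides 4, solutions exist.

Step 2: Find a particular solution using extended Euclidean algorithm.
We get h₀ = 6, g₀ = -8.
Check: 30*6 + 22*-8 = 4 = 4 ✓

Step 3: Write the general solution.
h = 6 + (22/2)t = 6 + 11t
g = -8 - (30/2)t = -8 - 15t
for any integer t.

h = 6 + 11t, g = -8 - 15t for integer t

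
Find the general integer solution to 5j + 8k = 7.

Step 1: Compute gcd(5, 8) = 1.
Since 1 divides 7, solutions exist.

Step 2: Find a particular solution using extended Euclidean algorithm.
We get j₀ = -21, k₀ = 14.
Check: 5*-21 + 8*14 = 7 = 7 ✓

Step 3: Write the general solution.
j = -21 + (8/1)t = -21 + 8t
k = 14 - (5/1)t = 14 - 5t
for any integer t.

j = -21 + 8t, k = 14 - 5t for integer t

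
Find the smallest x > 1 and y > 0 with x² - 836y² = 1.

We seek the smallest positive integers (x, y) with x² - 836y² = 1, i.e., x² = 836y² + 1.
Try successive y values:
y = 1: x² = 836·1² + 1 = 837, not a perfect square
y = 2: x² = 836·2² + 1 = 3345, not a perfect square
y = 3: x² = 836·3² + 1 = 7525, not a perfect square
... continuing the search (or via continued fractions) ...
y = 1610: x² = 836·1610² + 1 = 2166995601, x = 46551 ✓

Verify: 46551² - 836·1610² = 2166995601 - 2166995600 = 1 ✓

x = 46551, y = 1610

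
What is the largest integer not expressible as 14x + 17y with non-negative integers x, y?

For two coprime denominations a and b, the Frobenius number (largest value not representable as a non-negative combination) is ab - a - b.
Here gcd(14, 17) = 1, so they are coprime.
F(14, 17) = 14·17 - 14 - 17 = 238 - 31 = 207

207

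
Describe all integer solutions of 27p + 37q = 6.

Step 1: Compute gcd(27, 37) = 1.
Since 1 divides 6, solutions exist.

Step 2: Find a particular solution using extended Euclidean algorithm.
We get p₀ = 66, q₀ = -48.
Check: 27*66 + 37*-48 = 6 = 6 ✓

Step 3: Write the general solution.
p = 66 + (37/1)t = 66 + 37t
q = -48 - (27/1)t = -48 - 27t
for any integer t.

p = 66 + 37t, q = -48 - 27t for integer t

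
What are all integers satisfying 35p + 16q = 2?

Step 1: Compute gcd(35, 16) = 1.
Since 1 divides 2, solutions exist.

Step 2: Find a particular solution using extended Euclidean algorithm.
We get p₀ = -10, q₀ = 22.
Check: 35*-10 + 16*22 = 2 = 2 ✓

Step 3: Write the general solution.
p = -10 + (16/1)t = -10 + 16t
q = 22 - (35/1)t = 22 - 35t
for any integer t.

p = -10 + 16t, q = 22 - 35t for integer t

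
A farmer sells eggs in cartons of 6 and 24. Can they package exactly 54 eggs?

We need non-negative a, b with 6a + 24b = 54.
gcd(6, 24) = 6 divides 54.
Try a = 1: 24b = 54 - 6 = 48, so b = 2.
One way: 1 cartons of 6 and 2 cartons of 24.

Yes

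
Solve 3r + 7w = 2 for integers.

Step 1: Check solvability.
gcd(3, 7) = 1
Since 1 divides 2, solutions exist.

Step 2: Apply extended Euclidean algorithm to find gcd.
We find integers such that 3*x0 + 7*y0 = 1

Step 3: Scale the particular solution.
Multiply by 2/1 = 2:
r = -4, w = 2

Step 4: Verify.
3*(-4) + 7*(2) = 2 = 2 ✓

r = -4, w = 2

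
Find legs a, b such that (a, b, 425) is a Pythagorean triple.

We need a² + b² = 425² = 180625.
Trying: 297² + 304² = 88209 + 92416 = 180625 ✓

(297, 304, 425)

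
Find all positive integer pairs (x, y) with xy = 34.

The positive divisors of 34 are: 1, 2, 17, 34.
Each divisor d gives the pair (d, 34/d):
(1, 34), (2, 17), (17, 2), (34, 1)

(1, 34), (2, 17), (17, 2), (34, 1)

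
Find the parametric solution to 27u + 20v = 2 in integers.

Step 1: Compute gcd(27, 20) = 1.
Since 1 divides 2, solutions exist.

Step 2: Find a particular solution using extended Euclidean algorithm.
We get u₀ = 6, v₀ = -8.
Check: 27*6 + 20*-8 = 2 = 2 ✓

Step 3: Write the general solution.
u = 6 + (20/1)t = 6 + 20t
v = -8 - (27/1)t = -8 - 27t
for any integer t.

u = 6 + 20t, v = -8 - 27t for integer t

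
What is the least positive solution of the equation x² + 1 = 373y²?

We need x² = 373y² - 1. Try successive y:
y = 1: x² = 373·1² - 1 = 372, not a perfect square
y = 2: x² = 373·2² - 1 = 1491, not a perfect square
y = 3: x² = 373·3² - 1 = 3356, not a perfect square
...
y = 265: x² = 373·265² - 1 = 26193924 = 5118² ✓
Check: 5118² - 373·265² = 26193924 - 26193925 = -1 ✓

x = 5118, y = 265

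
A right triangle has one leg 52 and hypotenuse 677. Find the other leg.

a² = c² - b² = 458329 - 2704 = 455625
a = 675

675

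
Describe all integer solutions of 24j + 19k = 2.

Step 1: Compute gcd(24, 19) = 1.
Since 1 divides 2, solutions exist.

Step 2: Find a particular solution using extended Euclidean algorithm.
We get j₀ = 8, k₀ = -10.
Check: 24*8 + 19*-10 = 2 = 2 ✓

Step 3: Write the general solution.
j = 8 + (19/1)t = 8 + 19t
k = -10 - (24/1)t = -10 - 24t
for any integer t.

j = 8 + 19t, k = -10 - 24t for integer t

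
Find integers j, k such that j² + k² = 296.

We need to find integers j, k > 0 such that j² + k² = 296.
Trying j = 10: k² = 296 - 10² = 296 - 100 = 196
k = 14
Check: 10² + 14² = 100 + 196 = 296 ✓

296 = 10² + 14²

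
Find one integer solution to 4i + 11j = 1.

Step 1: Check solvability.
gcd(4, 11) = 1
Since 1 divides 1, solutions exist.

Step 2: Apply extended Euclidean algorithm to find gcd.
We find integers such that 4*x0 + 11*y0 = 1

Step 3: Scale the particular solution.
Multiply by 1/1 = 1:
i = 3, j = -1

Step 4: Verify.
4*(3) + 11*(-1) = 1 = 1 ✓

i = 3, j = -1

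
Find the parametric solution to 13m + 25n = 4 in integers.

Step 1: Compute gcd(13, 25) = 1.
Since 1 divides 4, solutions exist.

Step 2: Find a particular solution using extended Euclidean algorithm.
We get m₀ = 8, n₀ = -4.
Check: 13*8 + 25*-4 = 4 = 4 ✓

Step 3: Write the general solution.
m = 8 + (25/1)t = 8 + 25t
n = -4 - (13/1)t = -4 - 13t
for any integer t.

m = 8 + 25t, n = -4 - 13t for integer t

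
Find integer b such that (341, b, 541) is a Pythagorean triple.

b² = c² - a² = 541² - 341² = 292681 - 116281 = 176400
b = sqrt(176400) = 420

420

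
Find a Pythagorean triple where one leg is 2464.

We need the other leg and hypotenuse such that 2464² + x² = c².
Take x = 600, c = 2536: 2464² + 600² = 6071296 + 360000 = 6431296 = 2536² ✓
Triple: (600, 2464, 2536)

(600, 2464, 2536)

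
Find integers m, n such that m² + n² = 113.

We need to find integers m, n > 0 such that m² + n² = 113.
Trying m = 7: n² = 113 - 7² = 113 - 49 = 64
n = 8
Check: 7² + 8² = 49 + 64 = 113 ✓

113 = 7² + 8²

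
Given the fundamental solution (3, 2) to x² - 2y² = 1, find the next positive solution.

Solutions to x² - Dy² = 1 are generated by powers of (x₀ + y₀√D).
The next solution satisfies x₁ + y₁√2 = (x₀ + y₀√2)², giving:
x₁ = x₀² + 2y₀² = 3² + 2·2² = 9 + 8 = 17
y₁ = 2x₀y₀ = 2·3·2 = 12

Verify: 17² - 2·12² = 289 - 288 = 1 ✓

x = 17, y = 12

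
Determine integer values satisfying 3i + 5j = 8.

Step 1: Check solvability.
gcd(3, 5) = 1
Since 1 divides 8, solutions exist.

Step 2: Apply extended Euclidean algorithm to find gcd.
We find integers such that 3*x0 + 5*y0 = 1

Step 3: Scale the particular solution.
Multiply by 8/1 = 8:
i = 16, j = -8

Step 4: Verify.
3*(16) + 5*(-8) = 8 = 8 ✓

i = 16, j = -8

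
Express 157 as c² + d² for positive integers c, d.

We need to find integers c, d > 0 such that c² + d² = 157.
Trying c = 6: d² = 157 - 6² = 157 - 36 = 121
d = 11
Check: 6² + 11² = 36 + 121 = 157 ✓

157 = 6² + 11²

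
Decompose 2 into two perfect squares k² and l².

We need to find integers k, l > 0 such that k² + l² = 2.
Trying k = 1: l² = 2 - 1² = 2 - 1 = 1
l = 1
Check: 1² + 1² = 1 + 1 = 2 ✓

2 = 1² + 1²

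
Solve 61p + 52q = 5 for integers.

Step 1: Check solvability.
gcd(61, 52) = 1
Since 1 divides 5, solutions exist.

Step 2: Apply extended Euclidean algorithm to find gcd.
We find integers such that 61*x0 + 52*y0 = 1

Step 3: Scale the particular solution.
Multiply by 5/1 = 5:
p = -115, q = 135

Step 4: Verify.
61*(-115) + 52*(135) = 5 = 5 ✓

p = -115, q = 135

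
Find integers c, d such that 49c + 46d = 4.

Step 1: Check solvability.
gcd(49, 46) = 1
Since 1 divides 4, solutions exist.

Step 2: Apply extended Euclidean algorithm to find gcd.
We find integers such that 49*x0 + 46*y0 = 1

Step 3: Scale the particular solution.
Multiply by 4/1 = 4:
c = -60, d = 64

Step 4: Verify.
49*(-60) + 46*(64) = 4 = 4 ✓

c = -60, d = 64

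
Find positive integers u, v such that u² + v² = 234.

Search for u with 234 - u² a perfect square.
u = 3: 234 - 3² = 234 - 9 = 225 = 15² ✓
So u = 3, v = 15.

u = 3, v = 15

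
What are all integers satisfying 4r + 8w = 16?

Step 1: Compute gcd(4, 8) = 4.
Since 4 divides 16, solutions exist.

Step 2: Find a particular solution using extended Euclidean algorithm.
We get r₀ = 4, w₀ = 0.
Check: 4*4 + 8*0 = 16 = 16 ✓

Step 3: Write the general solution.
r = 4 + (8/4)t = 4 + 2t
w = 0 - (4/4)t = 0 - 1t
for any integer t.

r = 4 + 2t, w = 0 - 1t for integer t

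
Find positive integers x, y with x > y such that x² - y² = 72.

Factor: x² - y² = (x+y)(x-y) = 72.
We need two factors of 72 with the same parity.
Use x+y = 36 and x-y = 2 (product 36·2 = 72).
Adding: 2x = 38, so x = 19.
Subtracting: 2y = 34, so y = 17.
Check: 19² - 17² = 361 - 289 = 72 ✓

x = 19, y = 17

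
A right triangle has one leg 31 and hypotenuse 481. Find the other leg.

b² = c² - a² = 231361 - 961 = 230400
b = 480

480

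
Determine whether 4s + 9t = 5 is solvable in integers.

Step 1: Compute gcd(4, 9).
gcd(4, 9) = 1

Step 2: Check divisibility.
Does 1 divide 5? 5 = 1 x 5, so yes.

By the theorem on linear Diophantine equations, 4s + 9t = 5 has integer solutions if and only if gcd(4, 9) divides 5. Since 1 | 5, solutions exist.

Yes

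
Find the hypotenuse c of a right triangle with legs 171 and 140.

c² = a² + b² = 171² + 140² = 29241 + 19600 = 48841
c = 221

221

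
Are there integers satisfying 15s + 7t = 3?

Step 1: Compute gcd(15, 7).
gcd(15, 7) = 1

Step 2: Check divisibility.
Does 1 divide 3? 3 = 1 x 3, so yes.

By the theorem on linear Diophantine equations, 15s + 7t = 3 has integer solutions if and only if gcd(15, 7) divides 3. Since 1 | 3, solutions exist.

Yes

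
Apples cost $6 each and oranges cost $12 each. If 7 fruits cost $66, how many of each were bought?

Let a = apples, o = oranges.
a + o = 7
6a + 12o = 66
Substitute o = 7 - a:
6a + 12(7 - a) = 66
(6 - 12)a = 66 - 84
-6a = -18
a = 3, o = 7 - 3 = 4

Apples: 3, Oranges: 4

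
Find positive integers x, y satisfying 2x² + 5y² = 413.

Try small values of x and check whether (413 - 2x²)/5 is a perfect square.
x = 2: 2·2² = 8, so 5y² = 413 - 8 = 405, giving y² = 81, y = 9.
Check: 2·2² + 5·9² = 8 + 405 = 413 ✓

x = 2, y = 9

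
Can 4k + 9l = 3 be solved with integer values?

Step 1: Compute gcd(4, 9).
gcd(4, 9) = 1

Step 2: Check divisibility.
Does 1 divide 3? 3 = 1 x 3, so yes.

By the theorem on linear Diophantine equations, 4k + 9l = 3 has integer solutions if and only if gcd(4, 9) divides 3. Since 1 | 3, solutions exist.

Yes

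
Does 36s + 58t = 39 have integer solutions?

Step 1: Compute gcd(36, 58).
gcd(36, 58) = 2

Step 2: Check divisibility.
Does 2 divide 39? 39 = 2 x 19 + 1, so no.

By the theorem on linear Diophantine equations, 36s + 58t = 39 has integer solutions if and only if gcd(36, 58) divides 39. Since 2 does not divide 39, no solutions exist.

No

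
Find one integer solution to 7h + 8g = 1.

Step 1: Check solvability.
gcd(7, 8) = 1
Since 1 divides 1, solutions exist.

Step 2: Apply extended Euclidean algorithm to find gcd.
We find integers such that 7*x0 + 8*y0 = 1

Step 3: Scale the particular solution.
Multiply by 1/1 = 1:
h = -1, g = 1

Step 4: Verify.
7*(-1) + 8*(1) = 1 = 1 ✓

h = -1, g = 1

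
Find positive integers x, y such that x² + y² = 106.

Search for x with 106 - x² a perfect square.
x = 5: 106 - 5² = 106 - 25 = 81 = 9² ✓
So x = 5, y = 9.

x = 5, y = 9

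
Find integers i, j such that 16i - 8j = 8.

Step 1: Check solvability.
gcd(16, 8) = 8
Since 8 divides 8, solutions exist.

Step 2: Apply extended Euclidean algorithm to find gcd.
We find integers such that 16*x0 + 8*y0 = 8

Step 3: Scale the particular solution.
Multiply by 8/8 = 1:
i = 0, j = -1

Step 4: Verify.
16*(0) - 8*(-1) = 8 = 8 ✓

i = 0, j = -1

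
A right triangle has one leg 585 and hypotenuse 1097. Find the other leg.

b² = c² - a² = 1203409 - 342225 = 861184
b = 928

928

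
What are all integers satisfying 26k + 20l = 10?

Step 1: Compute gcd(26, 20) = 2.
Since 2 divides 10, solutions exist.

Step 2: Find a particular solution using extended Euclidean algorithm.
We get k₀ = -15, l₀ = 20.
Check: 26*-15 + 20*20 = 10 = 10 ✓

Step 3: Write the general solution.
k = -15 + (20/2)t = -15 + 10t
l = 20 - (26/2)t = 20 - 13t
for any integer t.

k = -15 + 10t, l = 20 - 13t for integer t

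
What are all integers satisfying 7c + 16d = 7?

Step 1: Compute gcd(7, 16) = 1.
Since 1 divides 7, solutions exist.

Step 2: Find a particular solution using extended Euclidean algorithm.
We get c₀ = 49, d₀ = -21.
Check: 7*49 + 16*-21 = 7 = 7 ✓

Step 3: Write the general solution.
c = 49 + (16/1)t = 49 + 16t
d = -21 - (7/1)t = -21 - 7t
for any integer t.

c = 49 + 16t, d = -21 - 7t for integer t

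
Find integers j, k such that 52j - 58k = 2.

Step 1: Check solvability.
gcd(52, 58) = 2
Since 2 divides 2, solutions exist.

Step 2: Apply extended Euclidean algorithm to find gcd.
We find integers such that 52*x0 + 58*y0 = 2

Step 3: Scale the particular solution.
Multiply by 2/2 = 1:
j = -10, k = -9

Step 4: Verify.
52*(-10) - 58*(-9) = 2 = 2 ✓

j = -10, k = -9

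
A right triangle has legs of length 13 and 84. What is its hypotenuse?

c² = a² + b² = 13² + 84² = 169 + 7056 = 7225
c = 85

85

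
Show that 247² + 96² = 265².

Compute a² + b²:
247² + 96² = 61009 + 9216 = 70225
Compute c²:
265² = 70225
Since 70225 = 70225, it is a Pythagorean triple.

Yes, it is a Pythagorean triple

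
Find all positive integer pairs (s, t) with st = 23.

The positive divisors of 23 are: 1, 23.
Each divisor d gives the pair (d, 23/d):
(1, 23), (23, 1)

(1, 23), (23, 1)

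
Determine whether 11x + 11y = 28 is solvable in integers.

Step 1: Compute gcd(11, 11).
gcd(11, 11) = 11

Step 2: Check divisibility.
Does 11 divide 28? 28 = 11 x 2 + 6, so no.

By the theorem on linear Diophantine equations, 11x + 11y = 28 has integer solutions if and only if gcd(11, 11) divides 28. Since 11 does not divide 28, no solutions exist.

No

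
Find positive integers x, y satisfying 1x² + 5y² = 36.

Try small values of x and check whether (36 - 1x²)/5 is a perfect square.
x = 4: 1·4² = 16, so 5y² = 36 - 16 = 20, giving y² = 4, y = 2.
Check: 1·4² + 5·2² = 16 + 20 = 36 ✓

x = 4, y = 2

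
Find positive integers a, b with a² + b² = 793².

We need a² + b² = 793² = 628849.
Trying: 775² + 168² = 600625 + 28224 = 628849 ✓

(775, 168, 793)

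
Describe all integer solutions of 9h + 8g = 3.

Step 1: Compute gcd(9, 8) = 1.
Since 1 divides 3, solutions exist.

Step 2: Find a particular solution using extended Euclidean algorithm.
We get h₀ = 3, g₀ = -3.
Check: 9*3 + 8*-3 = 3 = 3 ✓

Step 3: Write the general solution.
h = 3 + (8/1)t = 3 + 8t
g = -3 - (9/1)t = -3 - 9t
for any integer t.

h = 3 + 8t, g = -3 - 9t for integer t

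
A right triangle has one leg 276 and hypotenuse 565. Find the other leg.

a² = c² - b² = 319225 - 76176 = 243049
a = 493

493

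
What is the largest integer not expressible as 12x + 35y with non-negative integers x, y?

For two coprime denominations a and b, the Frobenius number (largest value not representable as a non-negative combination) is ab - a - b.
Here gcd(12, 35) = 1, so they are coprime.
F(12, 35) = 12·35 - 12 - 35 = 420 - 47 = 373

373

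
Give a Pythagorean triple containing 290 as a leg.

We need the other leg and hypotenuse such that 290² + x² = c².
Take x = 816, c = 866: 290² + 816² = 84100 + 665856 = 749956 = 866² ✓
Triple: (290, 816, 866)

(290, 816, 866)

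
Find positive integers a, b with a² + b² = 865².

We need a² + b² = 865² = 748225.
Trying: 703² + 504² = 494209 + 254016 = 748225 ✓

(703, 504, 865)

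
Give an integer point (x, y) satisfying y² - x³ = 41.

Try small integer x values and check whether x³ + 41 is a perfect square.
x = 2: x³ + 41 = 2³ + 41 = 8 + 41 = 49
Is 49 a perfect square? 7² = 49 ✓
So (x, y) = (2, -7) is a solution.

x = 2, y = -7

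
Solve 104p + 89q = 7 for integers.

Step 1: Check solvability.
gcd(104, 89) = 1
Since 1 divides 7, solutions exist.

Step 2: Apply extended Euclidean algorithm to find gcd.
We find integers such that 104*x0 + 89*y0 = 1

Step 3: Scale the particular solution.
Multiply by 7/1 = 7:
p = 42, q = -49

Step 4: Verify.
104*(42) + 89*(-49) = 7 = 7 ✓

p = 42, q = -49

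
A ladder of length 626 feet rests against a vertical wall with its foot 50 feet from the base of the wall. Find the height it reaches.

The ladder, wall, and ground form a right triangle with hypotenuse 626 and one leg 50.
By the Pythagorean theorem: h² = 626² - 50² = 391876 - 2500 = 389376
h = √389376 = 624 feet

624 feet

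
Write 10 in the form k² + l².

We need to find integers k, l > 0 such that k² + l² = 10.
Trying k = 1: l² = 10 - 1² = 10 - 1 = 9
l = 3
Check: 1² + 3² = 1 + 9 = 10 ✓

10 = 1² + 3²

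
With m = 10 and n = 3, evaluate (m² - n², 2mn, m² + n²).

a = m² - n² = 100 - 9 = 91
b = 2mn = 2·10·3 = 60
c = m² + n² = 100 + 9 = 109
Verify: 91² + 60² = 8281 + 3600 = 11881 = 109² ✓

(91, 60, 109)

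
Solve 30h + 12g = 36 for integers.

Step 1: Check solvability.
gcd(30, 12) = 6
Since 6 divides 36, solutions exist.

Step 2: Apply extended Euclidean algorithm to find gcd.
We find integers such that 30*x0 + 12*y0 = 6

Step 3: Scale the particular solution.
Multiply by 36/6 = 6:
h = 6, g = -12

Step 4: Verify.
30*(6) + 12*(-12) = 36 = 36 ✓

h = 6, g = -12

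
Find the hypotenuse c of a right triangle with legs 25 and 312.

c² = a² + b² = 25² + 312² = 625 + 97344 = 97969
c = 313

313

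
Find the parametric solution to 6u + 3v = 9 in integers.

Step 1: Compute gcd(6, 3) = 3.
Since 3 divides 9, solutions exist.

Step 2: Find a particular solution using extended Euclidean algorithm.
We get u₀ = 0, v₀ = 3.
Check: 6*0 + 3*3 = 9 = 9 ✓

Step 3: Write the general solution.
u = 0 + (3/3)t = 0 + 1t
v = 3 - (6/3)t = 3 - 2t
for any integer t.

u = 0 + 1t, v = 3 - 2t for integer t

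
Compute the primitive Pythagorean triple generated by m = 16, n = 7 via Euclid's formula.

a = m² - n² = 16² - 7² = 256 - 49 = 207
b = 2mn = 2·16·7 = 224
c = m² + n² = 256 + 49 = 305
Verify: 207² + 224² = 42849 + 50176 = 93025 = 305² ✓

(207, 224, 305)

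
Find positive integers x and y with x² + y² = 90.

We need to find integers x, y > 0 such that x² + y² = 90.
Trying x = 3: y² = 90 - 3² = 90 - 9 = 81
y = 9
Check: 3² + 9² = 9 + 81 = 90 ✓

90 = 3² + 9²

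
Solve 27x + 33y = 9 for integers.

Step 1: Check solvability.
gcd(27, 33) = 3
Since 3 divides 9, solutions exist.

Step 2: Apply extended Euclidean algorithm to find gcd.
We find integers such that 27*x0 + 33*y0 = 3

Step 3: Scale the particular solution.
Multiply by 9/3 = 3:
x = 15, y = -12

Step 4: Verify.
27*(15) + 33*(-12) = 9 = 9 ✓

x = 15, y = -12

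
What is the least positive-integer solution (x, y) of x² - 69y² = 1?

We seek the smallest positive integers (x, y) with x² - 69y² = 1, i.e., x² = 69y² + 1.
Try successive y values:
y = 1: x² = 69·1² + 1 = 70, not a perfect square
y = 2: x² = 69·2² + 1 = 277, not a perfect square
y = 3: x² = 69·3² + 1 = 622, not a perfect square
... continuing the search (or via continued fractions) ...
y = 936: x² = 69·936² + 1 = 60450625, x = 7775 ✓

Verify: 7775² - 69·936² = 60450625 - 60450624 = 1 ✓

x = 7775, y = 936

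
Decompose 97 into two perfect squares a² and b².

We need to find integers a, b > 0 such that a² + b² = 97.
Trying a = 4: b² = 97 - 4² = 97 - 16 = 81
b = 9
Check: 4² + 9² = 16 + 81 = 97 ✓

97 = 4² + 9²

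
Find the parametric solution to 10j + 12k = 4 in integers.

Step 1: Compute gcd(10, 12) = 2.
Since 2 divides 4, solutions exist.

Step 2: Find a particular solution using extended Euclidean algorithm.
We get j₀ = -2, k₀ = 2.
Check: 10*-2 + 12*2 = 4 = 4 ✓

Step 3: Write the general solution.
j = -2 + (12/2)t = -2 + 6t
k = 2 - (10/2)t = 2 - 5t
for any integer t.

j = -2 + 6t, k = 2 - 5t for integer t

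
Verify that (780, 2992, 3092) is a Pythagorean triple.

Compute a² + b² = 780² + 2992² = 608400 + 8952064 = 9560464
Compute c² = 3092² = 9560464
Since 9560464 = 9560464, confirmed.

Yes, it is a Pythagorean triple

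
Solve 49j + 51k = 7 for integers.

Step 1: Check solvability.
gcd(49, 51) = 1
Since 1 divides 7, solutions exist.

Step 2: Apply extended Euclidean algorithm to find gcd.
We find integers such that 49*x0 + 51*y0 = 1

Step 3: Scale the particular solution.
Multiply by 7/1 = 7:
j = 175, k = -168

Step 4: Verify.
49*(175) + 51*(-168) = 7 = 7 ✓

j = 175, k = -168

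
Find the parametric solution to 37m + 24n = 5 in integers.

Step 1: Compute gcd(37, 24) = 1.
Since 1 divides 5, solutions exist.

Step 2: Find a particular solution using extended Euclidean algorithm.
We get m₀ = -55, n₀ = 85.
Check: 37*-55 + 24*85 = 5 = 5 ✓

Step 3: Write the general solution.
m = -55 + (24/1)t = -55 + 24t
n = 85 - (37/1)t = 85 - 37t
for any integer t.

m = -55 + 24t, n = 85 - 37t for integer t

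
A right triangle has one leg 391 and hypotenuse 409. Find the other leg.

b² = c² - a² = 167281 - 152881 = 14400
b = 120

120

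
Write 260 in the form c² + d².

We need to find integers c, d > 0 such that c² + d² = 260.
Trying c = 2: d² = 260 - 2² = 260 - 4 = 256
d = 16
Check: 2² + 16² = 4 + 256 = 260 ✓

260 = 2² + 16²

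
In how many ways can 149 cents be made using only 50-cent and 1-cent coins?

We need non-negative integers (x, y) with 50x + 1y = 149.
For each x from 0 to 2, check if (149 - 50x) is a non-negative multiple of 1.
Solutions (x, y): (0,149), (1,99), (2,49)
Count: 3

3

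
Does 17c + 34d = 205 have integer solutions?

Step 1: Compute gcd(17, 34).
gcd(17, 34) = 17

Step 2: Check divisibility.
Does 17 divide 205? 205 = 17 x 12 + 1, so no.

By the theorem on linear Diophantine equations, 17c + 34d = 205 has integer solutions if and only if gcd(17, 34) divides 205. Since 17 does not divide 205, no solutions exist.

No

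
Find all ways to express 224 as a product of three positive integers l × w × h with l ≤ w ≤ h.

Iterate l from 1 to ⌊224^(1/3)⌋. For each l dividing 224, iterate w ≥ l with w dividing 224/l, and set h = 224/(l·w).
Triples found (12): (1×1×224), (1×2×112), (1×4×56), (1×7×32), (1×8×28), (1×14×16), (2×2×56), (2×4×28), (2×7×16), (2×8×14), (4×4×14), (4×7×8)

(1×1×224), (1×2×112), (1×4×56), (1×7×32), (1×8×28), (1×14×16), (2×2×56), (2×4×28), (2×7×16), (2×8×14), (4×4×14), (4×7×8)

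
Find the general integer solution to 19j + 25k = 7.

Step 1: Compute gcd(19, 25) = 1.
Since 1 divides 7, solutions exist.

Step 2: Find a particular solution using extended Euclidean algorithm.
We get j₀ = 28, k₀ = -21.
Check: 19*28 + 25*-21 = 7 = 7 ✓

Step 3: Write the general solution.
j = 28 + (25/1)t = 28 + 25t
k = -21 - (19/1)t = -21 - 19t
for any integer t.

j = 28 + 25t, k = -21 - 19t for integer t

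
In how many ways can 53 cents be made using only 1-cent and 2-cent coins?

We need non-negative integers (x, y) with 1x + 2y = 53.
For each x from 0 to 53, check if (53 - 1x) is a non-negative multiple of 2.
Solutions (x, y): (1,26), (3,25), (5,24), (7,23), ...
Count: 27

27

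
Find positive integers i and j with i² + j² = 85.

We need to find integers i, j > 0 such that i² + j² = 85.
Trying i = 2: j² = 85 - 2² = 85 - 4 = 81
j = 9
Check: 2² + 9² = 4 + 81 = 85 ✓

85 = 2² + 9²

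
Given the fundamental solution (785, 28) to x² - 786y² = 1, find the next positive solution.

Solutions to x² - Dy² = 1 are generated by powers of (x₀ + y₀√D).
The next solution satisfies x₁ + y₁√786 = (x₀ + y₀√786)², giving:
x₁ = x₀² + 786y₀² = 785² + 786·28² = 616225 + 616224 = 1232449
y₁ = 2x₀y₀ = 2·785·28 = 43960

Verify: 1232449² - 786·43960² = 1518930537601 - 1518930537600 = 1 ✓

x = 1232449, y = 43960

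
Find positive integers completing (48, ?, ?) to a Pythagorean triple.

We need the other leg and hypotenuse such that 48² + x² = c².
Take x = 55, c = 73: 48² + 55² = 2304 + 3025 = 5329 = 73² ✓
Triple: (55, 48, 73)

(55, 48, 73)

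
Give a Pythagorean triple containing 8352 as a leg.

We need the other leg and hypotenuse such that 8352² + x² = c².
Take x = 4136, c = 9320: 8352² + 4136² = 69755904 + 17106496 = 86862400 = 9320² ✓
Triple: (4136, 8352, 9320)

(4136, 8352, 9320)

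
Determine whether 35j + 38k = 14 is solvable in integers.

Step 1: Compute gcd(35, 38).
gcd(35, 38) = 1

Step 2: Check divisibility.
Does 1 divide 14? 14 = 1 x 14, so yes.

By the theorem on linear Diophantine equations, 35j + 38k = 14 has integer solutions if and only if gcd(35, 38) divides 14. Since 1 | 14, solutions exist.

Yes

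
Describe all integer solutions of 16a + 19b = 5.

Step 1: Compute gcd(16, 19) = 1.
Since 1 divides 5, solutions exist.

Step 2: Find a particular solution using extended Euclidean algorithm.
We get a₀ = 30, b₀ = -25.
Check: 16*30 + 19*-25 = 5 = 5 ✓

Step 3: Write the general solution.
a = 30 + (19/1)t = 30 + 19t
b = -25 - (16/1)t = -25 - 16t
for any integer t.

a = 30 + 19t, b = -25 - 16t for integer t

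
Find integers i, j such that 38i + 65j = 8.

Step 1: Check solvability.
gcd(38, 65) = 1
Since 1 divides 8, solutions exist.

Step 2: Apply extended Euclidean algorithm to find gcd.
We find integers such that 38*x0 + 65*y0 = 1

Step 3: Scale the particular solution.
Multiply by 8/1 = 8:
i = 96, j = -56

Step 4: Verify.
38*(96) + 65*(-56) = 8 = 8 ✓

i = 96, j = -56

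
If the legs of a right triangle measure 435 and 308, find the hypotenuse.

c² = a² + b² = 435² + 308² = 189225 + 94864 = 284089
c = 533

533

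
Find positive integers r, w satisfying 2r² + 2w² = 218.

Try small values of r and check whether (218 - 2r²)/2 is a perfect square.
r = 3: 2·3² = 18, so 2w² = 218 - 18 = 200, giving w² = 100, w = 10.
Check: 2·3² + 2·10² = 18 + 200 = 218 ✓

r = 3, w = 10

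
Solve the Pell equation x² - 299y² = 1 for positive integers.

We seek the smallest positive integers (x, y) with x² - 299y² = 1, i.e., x² = 299y² + 1.
Try successive y values:
y = 1: x² = 299·1² + 1 = 300, not a perfect square
y = 2: x² = 299·2² + 1 = 1197, not a perfect square
y = 3: x² = 299·3² + 1 = 2692, not a perfect square
... continuing the search (or via continued fractions) ...
y = 24: x² = 299·24² + 1 = 172225, x = 415 ✓

Verify: 415² - 299·24² = 172225 - 172224 = 1 ✓

x = 415, y = 24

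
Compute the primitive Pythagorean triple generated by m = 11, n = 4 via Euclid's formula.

a = m² - n² = 11² - 4² = 121 - 16 = 105
b = 2mn = 2·11·4 = 88
c = m² + n² = 121 + 16 = 137
Verify: 105² + 88² = 11025 + 7744 = 18769 = 137² ✓

(105, 88, 137)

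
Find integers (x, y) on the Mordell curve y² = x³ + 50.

Try small integer x values and check whether x³ + 50 is a perfect square.
x = -1: x³ + 50 = -1³ + 50 = -1 + 50 = 49
Is 49 a perfect square? 7² = 49 ✓
So (x, y) = (-1, 7) is a solution.

x = -1, y = 7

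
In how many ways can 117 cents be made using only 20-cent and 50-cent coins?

We need non-negative integers (x, y) with 20x + 50y = 117.
For each x from 0 to 5, check if (117 - 20x) is a non-negative multiple of 50.
Solutions (x, y): none
Count: 0

0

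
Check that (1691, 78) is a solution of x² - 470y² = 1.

Compute x² = 1691² = 2859481
Compute 470y² = 470·78² = 470·6084 = 2859480
x² - 470y² = 2859481 - 2859480 = 1
Since this equals 1, (1691, 78) is a solution.

Yes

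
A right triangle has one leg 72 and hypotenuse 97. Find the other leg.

a² = c² - b² = 9409 - 5184 = 4225
a = 65

65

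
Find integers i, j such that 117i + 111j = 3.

Step 1: Check solvability.
gcd(117, 111) = 3
Since 3 divides 3, solutions exist.

Step 2: Apply extended Euclidean algorithm to find gcd.
We find integers such that 117*x0 + 111*y0 = 3

Step 3: Scale the particular solution.
Multiply by 3/3 = 1:
i = -18, j = 19

Step 4: Verify.
117*(-18) + 111*(19) = 3 = 3 ✓

i = -18, j = 19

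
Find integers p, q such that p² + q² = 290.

We need to find integers p, q > 0 such that p² + q² = 290.
Trying p = 1: q² = 290 - 1² = 290 - 1 = 289
q = 17
Check: 1² + 17² = 1 + 289 = 290 ✓

290 = 1² + 17²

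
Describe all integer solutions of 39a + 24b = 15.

Step 1: Compute gcd(39, 24) = 3.
Since 3 divides 15, solutions exist.

Step 2: Find a particular solution using extended Euclidean algorithm.
We get a₀ = -15, b₀ = 25.
Check: 39*-15 + 24*25 = 15 = 15 ✓

Step 3: Write the general solution.
a = -15 + (24/3)t = -15 + 8t
b = 25 - (39/3)t = 25 - 13t
for any integer t.

a = -15 + 8t, b = 25 - 13t for integer t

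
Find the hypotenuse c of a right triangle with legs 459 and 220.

c² = a² + b² = 459² + 220² = 210681 + 48400 = 259081
c = sqrt(259081) = 509

509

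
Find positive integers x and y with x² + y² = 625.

We need to find integers x, y > 0 such that x² + y² = 625.
Trying x = 7: y² = 625 - 7² = 625 - 49 = 576
y = 24
Check: 7² + 24² = 49 + 576 = 625 ✓

625 = 7² + 24²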